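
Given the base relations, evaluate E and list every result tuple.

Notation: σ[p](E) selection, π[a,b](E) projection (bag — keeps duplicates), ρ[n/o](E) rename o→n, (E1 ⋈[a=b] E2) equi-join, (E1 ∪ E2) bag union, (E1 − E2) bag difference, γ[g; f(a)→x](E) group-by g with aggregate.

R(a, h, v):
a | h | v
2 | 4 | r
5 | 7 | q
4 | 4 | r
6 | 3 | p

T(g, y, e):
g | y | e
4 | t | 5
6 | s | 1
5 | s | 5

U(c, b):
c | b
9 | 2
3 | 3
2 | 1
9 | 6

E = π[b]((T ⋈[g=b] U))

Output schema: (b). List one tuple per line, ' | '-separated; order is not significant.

Subexpression sizes:
  T → 3
  U → 4
  (T ⋈[g=b] U) → 1
  π[b]((T ⋈[g=b] U)) → 1

== RESULT ==
b
6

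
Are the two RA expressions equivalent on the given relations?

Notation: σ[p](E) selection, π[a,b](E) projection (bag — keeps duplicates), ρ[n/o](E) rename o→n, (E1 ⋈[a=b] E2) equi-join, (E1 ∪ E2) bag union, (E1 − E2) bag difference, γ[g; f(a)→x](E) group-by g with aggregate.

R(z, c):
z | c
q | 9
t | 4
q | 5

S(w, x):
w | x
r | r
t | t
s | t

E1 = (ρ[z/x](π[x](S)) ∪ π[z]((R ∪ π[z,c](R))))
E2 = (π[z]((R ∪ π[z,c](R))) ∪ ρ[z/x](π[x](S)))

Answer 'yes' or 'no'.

E1 row counts bottom-up:
  S → 3
  π[x](S) → 3
  ρ[z/x](π[x](S)) → 3
  R → 3
  R → 3
  π[z,c](R) → 3
  (R ∪ π[z,c](R)) → 6
  π[z]((R ∪ π[z,c](R))) → 6
  (ρ[z/x](π[x](S)) ∪ π[z]((R ∪ π[z,c](R)))) → 9
E2 row counts bottom-up:
  R → 3
  R → 3
  π[z,c](R) → 3
  (R ∪ π[z,c](R)) → 6
  π[z]((R ∪ π[z,c](R))) → 6
  S → 3
  π[x](S) → 3
  ρ[z/x](π[x](S)) → 3
  (π[z]((R ∪ π[z,c](R))) ∪ ρ[z/x](π[x](S))) → 9

E1 and E2 produce the same multiset:
z
q
q
q
q
r
t
t
t
t

yes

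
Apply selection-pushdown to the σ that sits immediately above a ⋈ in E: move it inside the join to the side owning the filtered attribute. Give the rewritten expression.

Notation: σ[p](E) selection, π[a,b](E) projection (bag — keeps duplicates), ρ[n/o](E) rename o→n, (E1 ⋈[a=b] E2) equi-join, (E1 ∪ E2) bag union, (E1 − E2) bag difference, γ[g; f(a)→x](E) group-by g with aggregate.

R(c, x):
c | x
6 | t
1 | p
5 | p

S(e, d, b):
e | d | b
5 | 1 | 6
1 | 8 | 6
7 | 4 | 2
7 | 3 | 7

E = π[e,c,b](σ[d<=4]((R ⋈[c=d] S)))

σ filters on d, owned by the right side.
E' = π[e,c,b]((R ⋈[c=d] σ[d<=4](S)))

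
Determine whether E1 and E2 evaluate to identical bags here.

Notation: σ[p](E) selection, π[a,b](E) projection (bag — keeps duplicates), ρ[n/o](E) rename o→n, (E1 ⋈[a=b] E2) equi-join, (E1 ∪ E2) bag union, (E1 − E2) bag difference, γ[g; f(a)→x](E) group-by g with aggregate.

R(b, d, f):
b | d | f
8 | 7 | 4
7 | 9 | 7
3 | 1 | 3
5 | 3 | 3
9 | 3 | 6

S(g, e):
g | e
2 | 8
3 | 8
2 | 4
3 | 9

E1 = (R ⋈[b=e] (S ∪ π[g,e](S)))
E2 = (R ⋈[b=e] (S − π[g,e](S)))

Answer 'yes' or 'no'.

E1 per-node cardinality:
  R → 5
  S → 4
  S → 4
  π[g,e](S) → 4
  (S ∪ π[g,e](S)) → 8
  (R ⋈[b=e] (S ∪ π[g,e](S))) → 6
E2 per-node cardinality:
  R → 5
  S → 4
  S → 4
  π[g,e](S) → 4
  (S − π[g,e](S)) → 0
  (R ⋈[b=e] (S − π[g,e](S))) → 0

E1 result:
b | d | f | g | e
8 | 7 | 4 | 2 | 8
8 | 7 | 4 | 2 | 8
8 | 7 | 4 | 3 | 8
8 | 7 | 4 | 3 | 8
9 | 3 | 6 | 3 | 9
9 | 3 | 6 | 3 | 9
E2 result:
b | d | f | g | e
(0 rows)
Witness: (8, 7, 4, 2, 8) appears 2× in E1 but 0× in E2.

no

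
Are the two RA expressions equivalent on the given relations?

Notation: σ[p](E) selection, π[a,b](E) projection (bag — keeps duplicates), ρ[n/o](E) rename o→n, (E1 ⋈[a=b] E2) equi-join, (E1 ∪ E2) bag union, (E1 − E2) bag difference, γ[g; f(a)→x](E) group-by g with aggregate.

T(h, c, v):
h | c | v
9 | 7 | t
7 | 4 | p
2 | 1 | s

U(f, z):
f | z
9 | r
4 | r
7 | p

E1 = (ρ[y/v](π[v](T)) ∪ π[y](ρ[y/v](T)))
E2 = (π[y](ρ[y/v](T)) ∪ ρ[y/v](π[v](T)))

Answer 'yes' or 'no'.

E1 subexpression sizes:
  T → 3
  π[v](T) → 3
  ρ[y/v](π[v](T)) → 3
  T → 3
  ρ[y/v](T) → 3
  π[y](ρ[y/v](T)) → 3
  (ρ[y/v](π[v](T)) ∪ π[y](ρ[y/v](T))) → 6
E2 subexpression sizes:
  T → 3
  ρ[y/v](T) → 3
  π[y](ρ[y/v](T)) → 3
  T → 3
  π[v](T) → 3
  ρ[y/v](π[v](T)) → 3
  (π[y](ρ[y/v](T)) ∪ ρ[y/v](π[v](T))) → 6

E1 and E2 produce the same multiset:
y
p
p
s
s
t
t

yes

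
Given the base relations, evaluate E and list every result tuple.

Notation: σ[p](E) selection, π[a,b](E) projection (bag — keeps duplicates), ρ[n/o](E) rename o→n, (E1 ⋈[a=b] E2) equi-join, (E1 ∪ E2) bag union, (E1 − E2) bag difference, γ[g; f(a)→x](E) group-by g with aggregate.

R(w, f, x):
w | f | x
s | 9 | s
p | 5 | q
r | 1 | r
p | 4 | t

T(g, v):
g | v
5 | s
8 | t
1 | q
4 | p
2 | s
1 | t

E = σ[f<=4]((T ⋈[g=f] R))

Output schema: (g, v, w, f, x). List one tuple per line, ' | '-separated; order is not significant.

Stepwise |·|:
  T → 6
  R → 4
  (T ⋈[g=f] R) → 4
  σ[f<=4]((T ⋈[g=f] R)) → 3

== RESULT ==
g | v | w | f | x
1 | q | r | 1 | r
1 | t | r | 1 | r
4 | p | p | 4 | t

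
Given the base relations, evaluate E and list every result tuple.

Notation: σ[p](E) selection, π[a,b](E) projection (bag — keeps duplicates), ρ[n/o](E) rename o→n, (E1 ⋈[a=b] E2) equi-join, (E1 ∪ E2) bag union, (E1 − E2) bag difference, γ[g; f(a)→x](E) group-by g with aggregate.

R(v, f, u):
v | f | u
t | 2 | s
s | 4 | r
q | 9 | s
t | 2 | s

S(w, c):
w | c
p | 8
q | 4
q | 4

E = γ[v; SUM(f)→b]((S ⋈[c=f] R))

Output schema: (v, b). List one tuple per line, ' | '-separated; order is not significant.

Stepwise |·|:
  S → 3
  R → 4
  (S ⋈[c=f] R) → 2
  γ[v; SUM(f)→b]((S ⋈[c=f] R)) → 1

== RESULT ==
v | b
s | 8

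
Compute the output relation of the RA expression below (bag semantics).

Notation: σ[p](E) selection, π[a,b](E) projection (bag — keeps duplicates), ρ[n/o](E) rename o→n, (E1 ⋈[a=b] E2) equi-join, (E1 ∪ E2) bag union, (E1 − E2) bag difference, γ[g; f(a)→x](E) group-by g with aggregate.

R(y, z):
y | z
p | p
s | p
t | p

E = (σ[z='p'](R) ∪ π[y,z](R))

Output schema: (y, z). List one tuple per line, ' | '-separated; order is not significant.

Subexpression sizes:
  R → 3
  σ[z='p'](R) → 3
  R → 3
  π[y,z](R) → 3
  (σ[z='p'](R) ∪ π[y,z](R)) → 6

== RESULT ==
y | z
p | p
p | p
s | p
s | p
t | p
t | p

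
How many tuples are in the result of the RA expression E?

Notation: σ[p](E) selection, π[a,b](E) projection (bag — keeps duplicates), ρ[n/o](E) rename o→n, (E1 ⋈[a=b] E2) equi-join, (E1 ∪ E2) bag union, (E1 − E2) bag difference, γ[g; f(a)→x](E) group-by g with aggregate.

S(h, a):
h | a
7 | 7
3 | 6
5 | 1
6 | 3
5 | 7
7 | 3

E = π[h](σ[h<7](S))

Row counts bottom-up:
  S → 6
  σ[h<7](S) → 4
  π[h](σ[h<7](S)) → 4

|E| = 4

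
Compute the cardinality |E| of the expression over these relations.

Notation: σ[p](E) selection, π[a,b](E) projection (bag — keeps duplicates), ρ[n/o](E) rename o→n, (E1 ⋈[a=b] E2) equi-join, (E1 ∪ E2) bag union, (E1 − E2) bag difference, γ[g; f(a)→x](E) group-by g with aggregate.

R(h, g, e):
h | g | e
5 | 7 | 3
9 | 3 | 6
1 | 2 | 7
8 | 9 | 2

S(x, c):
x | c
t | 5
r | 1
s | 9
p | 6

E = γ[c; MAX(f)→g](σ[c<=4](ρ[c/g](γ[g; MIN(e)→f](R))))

Per-node cardinality:
  R → 4
  γ[g; MIN(e)→f](R) → 4
  ρ[c/g](γ[g; MIN(e)→f](R)) → 4
  σ[c<=4](ρ[c/g](γ[g; MIN(e)→f](R))) → 2
  γ[c; MAX(f)→g](σ[c<=4](ρ[c/g](γ[g; MIN(e)→f](R)))) → 2

|E| = 2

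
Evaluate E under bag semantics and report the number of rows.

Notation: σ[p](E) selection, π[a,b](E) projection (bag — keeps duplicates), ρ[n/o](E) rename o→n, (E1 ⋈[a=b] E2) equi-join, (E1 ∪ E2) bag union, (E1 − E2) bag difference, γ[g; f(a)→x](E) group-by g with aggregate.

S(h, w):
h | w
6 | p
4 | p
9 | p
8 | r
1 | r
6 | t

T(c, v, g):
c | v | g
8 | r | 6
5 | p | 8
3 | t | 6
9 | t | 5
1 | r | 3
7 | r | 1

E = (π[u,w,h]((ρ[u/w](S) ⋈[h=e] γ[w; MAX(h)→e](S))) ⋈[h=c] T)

Row counts bottom-up:
  S → 6
  ρ[u/w](S) → 6
  S → 6
  γ[w; MAX(h)→e](S) → 3
  (ρ[u/w](S) ⋈[h=e] γ[w; MAX(h)→e](S)) → 4
  π[u,w,h]((ρ[u/w](S) ⋈[h=e] γ[w; MAX(h)→e](S))) → 4
  T → 6
  (π[u,w,h]((ρ[u/w](S) ⋈[h=e] γ[w; MAX(h)→e](S))) ⋈[h=c] T) → 2

|E| = 2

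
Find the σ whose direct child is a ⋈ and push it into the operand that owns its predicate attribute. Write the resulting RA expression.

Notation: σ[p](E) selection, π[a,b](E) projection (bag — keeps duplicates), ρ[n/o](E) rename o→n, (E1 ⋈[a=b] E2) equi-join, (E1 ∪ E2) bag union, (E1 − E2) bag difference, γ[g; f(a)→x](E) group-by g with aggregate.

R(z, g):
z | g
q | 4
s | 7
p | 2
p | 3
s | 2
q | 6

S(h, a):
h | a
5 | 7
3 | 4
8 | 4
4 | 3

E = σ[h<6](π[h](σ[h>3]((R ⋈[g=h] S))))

σ filters on h, owned by the right side.
E' = σ[h<6](π[h]((R ⋈[g=h] σ[h>3](S))))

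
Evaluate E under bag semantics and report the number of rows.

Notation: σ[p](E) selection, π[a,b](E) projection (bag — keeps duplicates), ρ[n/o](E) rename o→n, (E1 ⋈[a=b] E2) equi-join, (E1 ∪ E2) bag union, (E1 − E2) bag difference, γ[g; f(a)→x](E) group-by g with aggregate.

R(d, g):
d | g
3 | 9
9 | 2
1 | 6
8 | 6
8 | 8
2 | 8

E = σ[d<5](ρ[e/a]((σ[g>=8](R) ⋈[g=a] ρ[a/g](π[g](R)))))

Row counts bottom-up:
  R → 6
  σ[g>=8](R) → 3
  R → 6
  π[g](R) → 6
  ρ[a/g](π[g](R)) → 6
  (σ[g>=8](R) ⋈[g=a] ρ[a/g](π[g](R))) → 5
  ρ[e/a]((σ[g>=8](R) ⋈[g=a] ρ[a/g](π[g](R)))) → 5
  σ[d<5](ρ[e/a]((σ[g>=8](R) ⋈[g=a] ρ[a/g](π[g](R))))) → 3

|E| = 3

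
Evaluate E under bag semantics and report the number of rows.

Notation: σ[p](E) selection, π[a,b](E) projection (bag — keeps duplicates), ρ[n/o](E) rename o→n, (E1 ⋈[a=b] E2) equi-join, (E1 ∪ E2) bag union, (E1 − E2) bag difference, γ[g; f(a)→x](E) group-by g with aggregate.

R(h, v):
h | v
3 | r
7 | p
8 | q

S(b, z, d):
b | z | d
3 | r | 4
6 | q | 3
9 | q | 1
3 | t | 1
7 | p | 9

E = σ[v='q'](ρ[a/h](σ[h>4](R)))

Subexpression sizes:
  R → 3
  σ[h>4](R) → 2
  ρ[a/h](σ[h>4](R)) → 2
  σ[v='q'](ρ[a/h](σ[h>4](R))) → 1

|E| = 1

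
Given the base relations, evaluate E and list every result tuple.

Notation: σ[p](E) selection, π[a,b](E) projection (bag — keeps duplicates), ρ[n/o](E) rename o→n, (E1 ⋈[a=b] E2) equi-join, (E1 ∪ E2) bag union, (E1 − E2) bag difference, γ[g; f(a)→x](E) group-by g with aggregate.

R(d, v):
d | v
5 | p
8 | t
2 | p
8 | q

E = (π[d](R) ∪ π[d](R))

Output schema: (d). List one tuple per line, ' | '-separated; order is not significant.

Row counts bottom-up:
  R → 4
  π[d](R) → 4
  R → 4
  π[d](R) → 4
  (π[d](R) ∪ π[d](R)) → 8

== RESULT ==
d
2
2
5
5
8
8
8
8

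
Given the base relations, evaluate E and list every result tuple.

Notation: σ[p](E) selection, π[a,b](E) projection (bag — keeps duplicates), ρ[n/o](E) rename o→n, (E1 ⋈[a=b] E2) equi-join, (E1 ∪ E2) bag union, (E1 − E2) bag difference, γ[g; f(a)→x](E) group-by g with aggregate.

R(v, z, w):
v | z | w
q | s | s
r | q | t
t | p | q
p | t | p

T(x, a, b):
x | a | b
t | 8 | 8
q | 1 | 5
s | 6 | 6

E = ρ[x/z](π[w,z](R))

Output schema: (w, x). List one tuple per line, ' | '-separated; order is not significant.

Row counts bottom-up:
  R → 4
  π[w,z](R) → 4
  ρ[x/z](π[w,z](R)) → 4

== RESULT ==
w | x
p | t
q | p
s | s
t | q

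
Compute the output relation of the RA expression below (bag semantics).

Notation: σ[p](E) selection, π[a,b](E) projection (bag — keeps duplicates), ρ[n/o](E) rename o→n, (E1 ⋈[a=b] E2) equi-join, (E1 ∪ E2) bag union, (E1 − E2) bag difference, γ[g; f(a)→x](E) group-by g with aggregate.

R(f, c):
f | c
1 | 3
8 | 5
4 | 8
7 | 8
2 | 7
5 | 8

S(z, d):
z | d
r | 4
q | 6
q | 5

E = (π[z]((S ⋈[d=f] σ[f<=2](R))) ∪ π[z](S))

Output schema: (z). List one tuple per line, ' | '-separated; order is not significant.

Stepwise |·|:
  S → 3
  R → 6
  σ[f<=2](R) → 2
  (S ⋈[d=f] σ[f<=2](R)) → 0
  π[z]((S ⋈[d=f] σ[f<=2](R))) → 0
  S → 3
  π[z](S) → 3
  (π[z]((S ⋈[d=f] σ[f<=2](R))) ∪ π[z](S)) → 3

== RESULT ==
z
q
q
r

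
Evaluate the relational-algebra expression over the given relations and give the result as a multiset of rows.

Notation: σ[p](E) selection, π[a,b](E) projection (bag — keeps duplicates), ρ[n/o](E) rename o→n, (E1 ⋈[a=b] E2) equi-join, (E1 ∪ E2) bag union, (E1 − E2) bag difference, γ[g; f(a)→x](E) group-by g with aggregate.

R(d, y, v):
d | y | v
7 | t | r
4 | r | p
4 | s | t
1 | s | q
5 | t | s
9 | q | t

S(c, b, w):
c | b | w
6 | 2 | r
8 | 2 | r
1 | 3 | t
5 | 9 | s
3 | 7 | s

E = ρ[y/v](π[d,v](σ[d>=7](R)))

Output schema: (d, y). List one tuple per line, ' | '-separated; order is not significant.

Stepwise |·|:
  R → 6
  σ[d>=7](R) → 2
  π[d,v](σ[d>=7](R)) → 2
  ρ[y/v](π[d,v](σ[d>=7](R))) → 2

== RESULT ==
d | y
7 | r
9 | t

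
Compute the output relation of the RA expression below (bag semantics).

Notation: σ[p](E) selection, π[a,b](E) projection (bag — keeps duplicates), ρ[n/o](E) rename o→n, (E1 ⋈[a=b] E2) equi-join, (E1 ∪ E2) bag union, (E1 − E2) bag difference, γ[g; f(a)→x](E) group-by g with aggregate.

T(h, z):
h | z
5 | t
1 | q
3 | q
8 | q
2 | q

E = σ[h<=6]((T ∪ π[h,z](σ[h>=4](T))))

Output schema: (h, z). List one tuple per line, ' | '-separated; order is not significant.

Per-node cardinality:
  T → 5
  T → 5
  σ[h>=4](T) → 2
  π[h,z](σ[h>=4](T)) → 2
  (T ∪ π[h,z](σ[h>=4](T))) → 7
  σ[h<=6]((T ∪ π[h,z](σ[h>=4](T)))) → 5

== RESULT ==
h | z
1 | q
2 | q
3 | q
5 | t
5 | t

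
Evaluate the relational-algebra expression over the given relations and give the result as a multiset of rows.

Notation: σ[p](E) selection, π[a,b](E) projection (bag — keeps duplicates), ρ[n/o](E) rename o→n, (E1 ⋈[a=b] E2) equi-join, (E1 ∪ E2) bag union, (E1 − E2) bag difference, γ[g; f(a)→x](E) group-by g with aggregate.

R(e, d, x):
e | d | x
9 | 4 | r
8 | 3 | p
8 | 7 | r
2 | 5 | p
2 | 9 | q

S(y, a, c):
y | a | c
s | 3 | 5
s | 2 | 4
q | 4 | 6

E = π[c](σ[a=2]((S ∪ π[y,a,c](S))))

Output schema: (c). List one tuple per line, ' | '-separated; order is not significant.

Subexpression sizes:
  S → 3
  S → 3
  π[y,a,c](S) → 3
  (S ∪ π[y,a,c](S)) → 6
  σ[a=2]((S ∪ π[y,a,c](S))) → 2
  π[c](σ[a=2]((S ∪ π[y,a,c](S)))) → 2

== RESULT ==
c
4
4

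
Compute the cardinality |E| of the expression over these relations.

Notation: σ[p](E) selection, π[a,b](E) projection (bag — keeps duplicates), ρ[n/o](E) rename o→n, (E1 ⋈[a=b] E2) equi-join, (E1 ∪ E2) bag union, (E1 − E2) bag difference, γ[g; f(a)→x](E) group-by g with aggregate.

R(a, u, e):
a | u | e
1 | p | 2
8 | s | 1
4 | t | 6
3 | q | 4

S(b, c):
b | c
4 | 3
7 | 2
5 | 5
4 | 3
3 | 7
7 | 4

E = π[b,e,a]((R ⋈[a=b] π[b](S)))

Subexpression sizes:
  R → 4
  S → 6
  π[b](S) → 6
  (R ⋈[a=b] π[b](S)) → 3
  π[b,e,a]((R ⋈[a=b] π[b](S))) → 3

|E| = 3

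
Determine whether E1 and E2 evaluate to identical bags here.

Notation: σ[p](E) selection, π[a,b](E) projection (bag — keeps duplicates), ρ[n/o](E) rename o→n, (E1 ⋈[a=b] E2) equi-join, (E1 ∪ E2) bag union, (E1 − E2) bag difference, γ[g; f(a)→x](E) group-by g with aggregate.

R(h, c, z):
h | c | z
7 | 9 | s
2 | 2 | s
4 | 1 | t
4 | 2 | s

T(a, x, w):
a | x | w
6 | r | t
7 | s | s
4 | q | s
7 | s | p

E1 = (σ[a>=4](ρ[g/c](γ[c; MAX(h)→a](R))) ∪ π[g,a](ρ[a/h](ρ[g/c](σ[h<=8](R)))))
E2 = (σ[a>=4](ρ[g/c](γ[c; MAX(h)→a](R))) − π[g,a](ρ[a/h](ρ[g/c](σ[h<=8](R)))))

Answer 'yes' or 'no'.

E1 per-node cardinality:
  R → 4
  γ[c; MAX(h)→a](R) → 3
  ρ[g/c](γ[c; MAX(h)→a](R)) → 3
  σ[a>=4](ρ[g/c](γ[c; MAX(h)→a](R))) → 3
  R → 4
  σ[h<=8](R) → 4
  ρ[g/c](σ[h<=8](R)) → 4
  ρ[a/h](ρ[g/c](σ[h<=8](R))) → 4
  π[g,a](ρ[a/h](ρ[g/c](σ[h<=8](R)))) → 4
  (σ[a>=4](ρ[g/c](γ[c; MAX(h)→a](R))) ∪ π[g,a](ρ[a/h](ρ[g/c](σ[h<=8](R))))) → 7
E2 per-node cardinality:
  R → 4
  γ[c; MAX(h)→a](R) → 3
  ρ[g/c](γ[c; MAX(h)→a](R)) → 3
  σ[a>=4](ρ[g/c](γ[c; MAX(h)→a](R))) → 3
  R → 4
  σ[h<=8](R) → 4
  ρ[g/c](σ[h<=8](R)) → 4
  ρ[a/h](ρ[g/c](σ[h<=8](R))) → 4
  π[g,a](ρ[a/h](ρ[g/c](σ[h<=8](R)))) → 4
  (σ[a>=4](ρ[g/c](γ[c; MAX(h)→a](R))) − π[g,a](ρ[a/h](ρ[g/c](σ[h<=8](R))))) → 0

E1 result:
g | a
1 | 4
1 | 4
2 | 2
2 | 4
2 | 4
9 | 7
9 | 7
E2 result:
g | a
(0 rows)
Witness: (2, 4) appears 2× in E1 but 0× in E2.

no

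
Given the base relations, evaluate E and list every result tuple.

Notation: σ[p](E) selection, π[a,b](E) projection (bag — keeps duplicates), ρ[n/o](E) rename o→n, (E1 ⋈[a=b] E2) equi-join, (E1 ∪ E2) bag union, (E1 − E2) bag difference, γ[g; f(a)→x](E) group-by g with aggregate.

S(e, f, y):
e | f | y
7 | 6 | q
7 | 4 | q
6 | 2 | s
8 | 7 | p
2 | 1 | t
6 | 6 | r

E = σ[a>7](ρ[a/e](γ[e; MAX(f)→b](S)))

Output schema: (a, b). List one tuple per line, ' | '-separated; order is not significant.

Stepwise |·|:
  S → 6
  γ[e; MAX(f)→b](S) → 4
  ρ[a/e](γ[e; MAX(f)→b](S)) → 4
  σ[a>7](ρ[a/e](γ[e; MAX(f)→b](S))) → 1

== RESULT ==
a | b
8 | 7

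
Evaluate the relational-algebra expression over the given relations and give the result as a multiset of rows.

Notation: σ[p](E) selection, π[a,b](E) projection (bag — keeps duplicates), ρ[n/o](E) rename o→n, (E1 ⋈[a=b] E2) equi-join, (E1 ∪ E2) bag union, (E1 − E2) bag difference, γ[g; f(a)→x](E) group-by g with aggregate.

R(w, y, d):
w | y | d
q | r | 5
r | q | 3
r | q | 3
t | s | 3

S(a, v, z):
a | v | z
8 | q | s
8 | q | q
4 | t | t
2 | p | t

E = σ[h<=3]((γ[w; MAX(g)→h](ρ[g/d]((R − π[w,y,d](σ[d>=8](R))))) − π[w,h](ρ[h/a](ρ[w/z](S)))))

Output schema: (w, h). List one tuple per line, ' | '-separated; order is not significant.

Per-node cardinality:
  R → 4
  R → 4
  σ[d>=8](R) → 0
  π[w,y,d](σ[d>=8](R)) → 0
  (R − π[w,y,d](σ[d>=8](R))) → 4
  ρ[g/d]((R − π[w,y,d](σ[d>=8](R)))) → 4
  γ[w; MAX(g)→h](ρ[g/d]((R − π[w,y,d](σ[d>=8](R))))) → 3
  S → 4
  ρ[w/z](S) → 4
  ρ[h/a](ρ[w/z](S)) → 4
  π[w,h](ρ[h/a](ρ[w/z](S))) → 4
  (γ[w; MAX(g)→h](ρ[g/d]((R − π[w,y,d](σ[d>=8](R))))) − π[w,h](ρ[h/a](ρ[w/z](S)))) → 3
  σ[h<=3]((γ[w; MAX(g)→h](ρ[g/d]((R − π[w,y,d](σ[d>=8](R))))) − π[w,h](ρ[h/a](ρ[w/z](S))))) → 2

== RESULT ==
w | h
r | 3
t | 3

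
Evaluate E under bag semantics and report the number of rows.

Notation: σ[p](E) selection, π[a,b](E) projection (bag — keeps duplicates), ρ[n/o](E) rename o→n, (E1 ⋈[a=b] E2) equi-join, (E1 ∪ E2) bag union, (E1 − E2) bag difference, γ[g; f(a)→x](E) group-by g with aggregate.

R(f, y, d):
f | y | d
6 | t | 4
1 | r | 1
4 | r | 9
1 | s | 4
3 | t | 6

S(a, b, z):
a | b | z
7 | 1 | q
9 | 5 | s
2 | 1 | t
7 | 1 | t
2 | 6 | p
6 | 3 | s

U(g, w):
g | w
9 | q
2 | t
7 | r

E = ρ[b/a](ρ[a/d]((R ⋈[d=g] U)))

Subexpression sizes:
  R → 5
  U → 3
  (R ⋈[d=g] U) → 1
  ρ[a/d]((R ⋈[d=g] U)) → 1
  ρ[b/a](ρ[a/d]((R ⋈[d=g] U))) → 1

|E| = 1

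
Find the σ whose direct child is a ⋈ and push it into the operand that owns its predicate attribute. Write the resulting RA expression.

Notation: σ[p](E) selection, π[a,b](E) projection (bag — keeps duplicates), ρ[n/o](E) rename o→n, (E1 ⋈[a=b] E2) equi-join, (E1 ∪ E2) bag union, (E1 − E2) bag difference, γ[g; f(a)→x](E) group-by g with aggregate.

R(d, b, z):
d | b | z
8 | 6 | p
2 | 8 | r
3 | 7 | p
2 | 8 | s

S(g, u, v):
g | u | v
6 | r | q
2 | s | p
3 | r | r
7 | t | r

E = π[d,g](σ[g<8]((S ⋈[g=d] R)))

σ filters on g, owned by the left side.
E' = π[d,g]((σ[g<8](S) ⋈[g=d] R))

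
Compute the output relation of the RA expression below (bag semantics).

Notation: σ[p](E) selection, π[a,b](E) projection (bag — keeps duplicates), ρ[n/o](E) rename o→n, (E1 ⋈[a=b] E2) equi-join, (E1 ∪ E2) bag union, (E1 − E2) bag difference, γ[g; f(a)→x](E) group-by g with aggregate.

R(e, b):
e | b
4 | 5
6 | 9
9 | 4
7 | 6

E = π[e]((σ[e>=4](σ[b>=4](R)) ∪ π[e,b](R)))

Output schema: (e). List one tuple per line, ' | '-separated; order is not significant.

Stepwise |·|:
  R → 4
  σ[b>=4](R) → 4
  σ[e>=4](σ[b>=4](R)) → 4
  R → 4
  π[e,b](R) → 4
  (σ[e>=4](σ[b>=4](R)) ∪ π[e,b](R)) → 8
  π[e]((σ[e>=4](σ[b>=4](R)) ∪ π[e,b](R))) → 8

== RESULT ==
e
4
4
6
6
7
7
9
9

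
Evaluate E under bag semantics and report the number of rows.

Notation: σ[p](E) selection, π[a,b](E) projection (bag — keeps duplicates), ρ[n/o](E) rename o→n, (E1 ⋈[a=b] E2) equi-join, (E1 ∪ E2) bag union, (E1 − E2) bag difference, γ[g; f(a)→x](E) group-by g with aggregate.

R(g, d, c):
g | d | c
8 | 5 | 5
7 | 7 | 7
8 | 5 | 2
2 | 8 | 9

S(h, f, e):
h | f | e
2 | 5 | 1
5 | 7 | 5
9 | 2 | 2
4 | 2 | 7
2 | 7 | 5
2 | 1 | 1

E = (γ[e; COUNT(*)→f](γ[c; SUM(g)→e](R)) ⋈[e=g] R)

Subexpression sizes:
  R → 4
  γ[c; SUM(g)→e](R) → 4
  γ[e; COUNT(*)→f](γ[c; SUM(g)→e](R)) → 3
  R → 4
  (γ[e; COUNT(*)→f](γ[c; SUM(g)→e](R)) ⋈[e=g] R) → 4

|E| = 4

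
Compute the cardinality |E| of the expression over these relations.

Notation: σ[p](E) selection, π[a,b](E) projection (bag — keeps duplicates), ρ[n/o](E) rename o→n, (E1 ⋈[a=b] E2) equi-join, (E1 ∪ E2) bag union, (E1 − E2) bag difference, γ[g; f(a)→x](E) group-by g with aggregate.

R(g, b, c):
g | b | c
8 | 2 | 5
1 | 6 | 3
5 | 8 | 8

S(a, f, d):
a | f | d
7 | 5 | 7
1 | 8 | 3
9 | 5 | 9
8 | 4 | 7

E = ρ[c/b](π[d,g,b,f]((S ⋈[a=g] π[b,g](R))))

Row counts bottom-up:
  S → 4
  R → 3
  π[b,g](R) → 3
  (S ⋈[a=g] π[b,g](R)) → 2
  π[d,g,b,f]((S ⋈[a=g] π[b,g](R))) → 2
  ρ[c/b](π[d,g,b,f]((S ⋈[a=g] π[b,g](R)))) → 2

|E| = 2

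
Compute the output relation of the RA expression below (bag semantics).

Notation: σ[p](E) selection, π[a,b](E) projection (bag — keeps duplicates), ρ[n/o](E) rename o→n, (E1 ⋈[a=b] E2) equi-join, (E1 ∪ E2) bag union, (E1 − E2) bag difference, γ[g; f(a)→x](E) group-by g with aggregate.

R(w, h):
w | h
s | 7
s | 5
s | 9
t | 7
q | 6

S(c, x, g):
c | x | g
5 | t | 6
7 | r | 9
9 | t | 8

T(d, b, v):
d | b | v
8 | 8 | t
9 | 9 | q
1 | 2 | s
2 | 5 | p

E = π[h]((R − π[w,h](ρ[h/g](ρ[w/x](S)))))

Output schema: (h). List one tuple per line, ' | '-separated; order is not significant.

Subexpression sizes:
  R → 5
  S → 3
  ρ[w/x](S) → 3
  ρ[h/g](ρ[w/x](S)) → 3
  π[w,h](ρ[h/g](ρ[w/x](S))) → 3
  (R − π[w,h](ρ[h/g](ρ[w/x](S)))) → 5
  π[h]((R − π[w,h](ρ[h/g](ρ[w/x](S))))) → 5

== RESULT ==
h
5
6
7
7
9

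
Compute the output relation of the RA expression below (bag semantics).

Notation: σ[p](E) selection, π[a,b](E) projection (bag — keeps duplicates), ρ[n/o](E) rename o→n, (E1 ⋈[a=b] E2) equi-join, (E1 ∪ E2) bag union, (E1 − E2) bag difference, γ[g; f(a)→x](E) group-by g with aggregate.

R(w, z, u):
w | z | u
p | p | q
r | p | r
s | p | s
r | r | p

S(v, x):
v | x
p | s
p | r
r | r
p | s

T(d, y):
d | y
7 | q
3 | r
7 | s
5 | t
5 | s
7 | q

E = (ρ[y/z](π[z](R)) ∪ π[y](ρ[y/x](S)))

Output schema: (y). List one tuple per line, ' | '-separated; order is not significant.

Row counts bottom-up:
  R → 4
  π[z](R) → 4
  ρ[y/z](π[z](R)) → 4
  S → 4
  ρ[y/x](S) → 4
  π[y](ρ[y/x](S)) → 4
  (ρ[y/z](π[z](R)) ∪ π[y](ρ[y/x](S))) → 8

== RESULT ==
y
p
p
p
r
r
r
s
s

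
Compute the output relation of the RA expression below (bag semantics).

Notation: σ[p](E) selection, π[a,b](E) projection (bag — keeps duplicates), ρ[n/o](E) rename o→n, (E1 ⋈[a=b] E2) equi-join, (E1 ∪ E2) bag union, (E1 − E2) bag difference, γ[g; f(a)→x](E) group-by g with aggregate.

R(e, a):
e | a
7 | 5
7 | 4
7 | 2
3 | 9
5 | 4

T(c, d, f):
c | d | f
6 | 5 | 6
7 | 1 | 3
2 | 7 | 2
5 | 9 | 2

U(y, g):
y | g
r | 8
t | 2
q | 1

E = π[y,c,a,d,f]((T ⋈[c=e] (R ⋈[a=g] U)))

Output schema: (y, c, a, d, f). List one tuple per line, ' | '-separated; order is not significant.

Subexpression sizes:
  T → 4
  R → 5
  U → 3
  (R ⋈[a=g] U) → 1
  (T ⋈[c=e] (R ⋈[a=g] U)) → 1
  π[y,c,a,d,f]((T ⋈[c=e] (R ⋈[a=g] U))) → 1

== RESULT ==
y | c | a | d | f
t | 7 | 2 | 1 | 3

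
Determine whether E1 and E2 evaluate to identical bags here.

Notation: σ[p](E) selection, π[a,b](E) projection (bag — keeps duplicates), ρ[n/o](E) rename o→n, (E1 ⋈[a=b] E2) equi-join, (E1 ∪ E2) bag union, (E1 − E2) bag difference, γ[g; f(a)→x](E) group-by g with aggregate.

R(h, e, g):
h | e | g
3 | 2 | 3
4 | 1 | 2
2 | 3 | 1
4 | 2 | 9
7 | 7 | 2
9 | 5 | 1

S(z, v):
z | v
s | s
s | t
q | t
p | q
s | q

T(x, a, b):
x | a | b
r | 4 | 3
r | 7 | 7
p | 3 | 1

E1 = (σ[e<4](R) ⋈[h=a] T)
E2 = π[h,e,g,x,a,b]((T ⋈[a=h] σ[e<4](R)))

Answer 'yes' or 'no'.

E1 subexpression sizes:
  R → 6
  σ[e<4](R) → 4
  T → 3
  (σ[e<4](R) ⋈[h=a] T) → 3
E2 subexpression sizes:
  T → 3
  R → 6
  σ[e<4](R) → 4
  (T ⋈[a=h] σ[e<4](R)) → 3
  π[h,e,g,x,a,b]((T ⋈[a=h] σ[e<4](R))) → 3

E1 and E2 produce the same multiset:
h | e | g | x | a | b
3 | 2 | 3 | p | 3 | 1
4 | 1 | 2 | r | 4 | 3
4 | 2 | 9 | r | 4 | 3

yes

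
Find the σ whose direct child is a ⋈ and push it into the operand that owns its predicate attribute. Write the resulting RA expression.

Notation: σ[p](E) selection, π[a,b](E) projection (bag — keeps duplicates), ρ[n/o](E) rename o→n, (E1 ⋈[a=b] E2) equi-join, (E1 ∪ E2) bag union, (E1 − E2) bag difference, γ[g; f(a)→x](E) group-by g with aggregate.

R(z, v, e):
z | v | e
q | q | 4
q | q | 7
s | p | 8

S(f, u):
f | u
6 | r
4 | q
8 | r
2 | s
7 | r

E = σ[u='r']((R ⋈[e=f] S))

σ filters on u, owned by the right side.
E' = (R ⋈[e=f] σ[u='r'](S))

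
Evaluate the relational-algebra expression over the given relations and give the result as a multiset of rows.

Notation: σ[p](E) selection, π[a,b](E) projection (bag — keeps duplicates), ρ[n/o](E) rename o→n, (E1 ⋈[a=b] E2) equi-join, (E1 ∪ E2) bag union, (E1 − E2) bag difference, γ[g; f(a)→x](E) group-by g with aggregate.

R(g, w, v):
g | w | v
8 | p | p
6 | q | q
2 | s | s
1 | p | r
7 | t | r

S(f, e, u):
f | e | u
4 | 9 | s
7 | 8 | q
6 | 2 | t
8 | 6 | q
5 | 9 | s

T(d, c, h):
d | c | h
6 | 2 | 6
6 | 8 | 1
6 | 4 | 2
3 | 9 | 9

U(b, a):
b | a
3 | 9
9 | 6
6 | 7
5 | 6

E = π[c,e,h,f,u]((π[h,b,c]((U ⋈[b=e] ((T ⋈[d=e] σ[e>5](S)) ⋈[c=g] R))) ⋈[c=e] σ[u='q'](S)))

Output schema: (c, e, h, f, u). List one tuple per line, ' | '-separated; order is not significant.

Stepwise |·|:
  U → 4
  T → 4
  S → 5
  σ[e>5](S) → 4
  (T ⋈[d=e] σ[e>5](S)) → 3
  R → 5
  ((T ⋈[d=e] σ[e>5](S)) ⋈[c=g] R) → 2
  (U ⋈[b=e] ((T ⋈[d=e] σ[e>5](S)) ⋈[c=g] R)) → 2
  π[h,b,c]((U ⋈[b=e] ((T ⋈[d=e] σ[e>5](S)) ⋈[c=g] R))) → 2
  S → 5
  σ[u='q'](S) → 2
  (π[h,b,c]((U ⋈[b=e] ((T ⋈[d=e] σ[e>5](S)) ⋈[c=g] R))) ⋈[c=e] σ[u='q'](S)) → 1
  π[c,e,h,f,u]((π[h,b,c]((U ⋈[b=e] ((T ⋈[d=e] σ[e>5](S)) ⋈[c=g] R))) ⋈[c=e] σ[u='q'](S))) → 1

== RESULT ==
c | e | h | f | u
8 | 8 | 1 | 7 | q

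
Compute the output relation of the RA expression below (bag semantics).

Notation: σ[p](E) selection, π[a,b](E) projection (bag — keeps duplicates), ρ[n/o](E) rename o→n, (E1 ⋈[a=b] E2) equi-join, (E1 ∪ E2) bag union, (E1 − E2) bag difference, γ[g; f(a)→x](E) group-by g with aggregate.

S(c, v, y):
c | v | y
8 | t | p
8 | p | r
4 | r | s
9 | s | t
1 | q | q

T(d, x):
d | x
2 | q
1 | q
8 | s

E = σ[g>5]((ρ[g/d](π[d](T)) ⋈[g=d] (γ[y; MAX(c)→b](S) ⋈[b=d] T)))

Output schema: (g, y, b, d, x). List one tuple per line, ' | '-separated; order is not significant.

Stepwise |·|:
  T → 3
  π[d](T) → 3
  ρ[g/d](π[d](T)) → 3
  S → 5
  γ[y; MAX(c)→b](S) → 5
  T → 3
  (γ[y; MAX(c)→b](S) ⋈[b=d] T) → 3
  (ρ[g/d](π[d](T)) ⋈[g=d] (γ[y; MAX(c)→b](S) ⋈[b=d] T)) → 3
  σ[g>5]((ρ[g/d](π[d](T)) ⋈[g=d] (γ[y; MAX(c)→b](S) ⋈[b=d] T))) → 2

== RESULT ==
g | y | b | d | x
8 | p | 8 | 8 | s
8 | r | 8 | 8 | s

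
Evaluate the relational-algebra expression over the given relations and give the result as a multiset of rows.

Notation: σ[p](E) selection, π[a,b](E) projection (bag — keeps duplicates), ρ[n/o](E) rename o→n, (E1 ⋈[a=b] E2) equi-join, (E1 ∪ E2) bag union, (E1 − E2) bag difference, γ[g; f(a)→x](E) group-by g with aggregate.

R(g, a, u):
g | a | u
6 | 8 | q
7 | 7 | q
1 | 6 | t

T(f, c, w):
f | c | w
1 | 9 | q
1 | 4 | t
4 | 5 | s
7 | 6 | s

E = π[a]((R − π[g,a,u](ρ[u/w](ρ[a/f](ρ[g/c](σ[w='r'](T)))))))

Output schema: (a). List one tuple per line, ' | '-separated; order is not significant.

Subexpression sizes:
  R → 3
  T → 4
  σ[w='r'](T) → 0
  ρ[g/c](σ[w='r'](T)) → 0
  ρ[a/f](ρ[g/c](σ[w='r'](T))) → 0
  ρ[u/w](ρ[a/f](ρ[g/c](σ[w='r'](T)))) → 0
  π[g,a,u](ρ[u/w](ρ[a/f](ρ[g/c](σ[w='r'](T))))) → 0
  (R − π[g,a,u](ρ[u/w](ρ[a/f](ρ[g/c](σ[w='r'](T)))))) → 3
  π[a]((R − π[g,a,u](ρ[u/w](ρ[a/f](ρ[g/c](σ[w='r'](T))))))) → 3

== RESULT ==
a
6
7
8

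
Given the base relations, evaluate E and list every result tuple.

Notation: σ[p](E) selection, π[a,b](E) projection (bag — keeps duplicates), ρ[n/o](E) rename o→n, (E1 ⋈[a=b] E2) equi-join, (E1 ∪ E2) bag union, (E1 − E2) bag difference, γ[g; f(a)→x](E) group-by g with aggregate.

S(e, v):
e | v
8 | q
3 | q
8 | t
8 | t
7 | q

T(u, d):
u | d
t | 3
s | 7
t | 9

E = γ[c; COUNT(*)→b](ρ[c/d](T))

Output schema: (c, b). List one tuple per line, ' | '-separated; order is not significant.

Per-node cardinality:
  T → 3
  ρ[c/d](T) → 3
  γ[c; COUNT(*)→b](ρ[c/d](T)) → 3

== RESULT ==
c | b
3 | 1
7 | 1
9 | 1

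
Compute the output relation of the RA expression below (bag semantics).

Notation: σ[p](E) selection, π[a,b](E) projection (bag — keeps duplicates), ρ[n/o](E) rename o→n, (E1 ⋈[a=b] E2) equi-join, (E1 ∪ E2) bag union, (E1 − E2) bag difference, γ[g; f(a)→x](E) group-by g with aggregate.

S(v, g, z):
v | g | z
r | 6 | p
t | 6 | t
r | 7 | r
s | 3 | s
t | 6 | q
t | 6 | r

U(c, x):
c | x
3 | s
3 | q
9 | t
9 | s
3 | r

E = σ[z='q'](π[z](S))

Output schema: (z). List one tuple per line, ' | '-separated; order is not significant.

Stepwise |·|:
  S → 6
  π[z](S) → 6
  σ[z='q'](π[z](S)) → 1

== RESULT ==
z
q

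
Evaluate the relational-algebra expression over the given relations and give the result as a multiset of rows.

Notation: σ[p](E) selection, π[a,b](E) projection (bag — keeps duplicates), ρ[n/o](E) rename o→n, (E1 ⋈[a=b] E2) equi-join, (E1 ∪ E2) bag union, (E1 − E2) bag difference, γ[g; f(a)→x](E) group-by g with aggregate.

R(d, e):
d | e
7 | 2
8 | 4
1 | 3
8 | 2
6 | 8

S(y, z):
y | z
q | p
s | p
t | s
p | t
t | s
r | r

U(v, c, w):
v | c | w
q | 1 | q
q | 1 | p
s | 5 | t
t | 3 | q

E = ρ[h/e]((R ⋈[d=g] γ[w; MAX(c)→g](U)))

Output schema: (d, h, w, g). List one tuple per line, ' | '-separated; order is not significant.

Stepwise |·|:
  R → 5
  U → 4
  γ[w; MAX(c)→g](U) → 3
  (R ⋈[d=g] γ[w; MAX(c)→g](U)) → 1
  ρ[h/e]((R ⋈[d=g] γ[w; MAX(c)→g](U))) → 1

== RESULT ==
d | h | w | g
1 | 3 | p | 1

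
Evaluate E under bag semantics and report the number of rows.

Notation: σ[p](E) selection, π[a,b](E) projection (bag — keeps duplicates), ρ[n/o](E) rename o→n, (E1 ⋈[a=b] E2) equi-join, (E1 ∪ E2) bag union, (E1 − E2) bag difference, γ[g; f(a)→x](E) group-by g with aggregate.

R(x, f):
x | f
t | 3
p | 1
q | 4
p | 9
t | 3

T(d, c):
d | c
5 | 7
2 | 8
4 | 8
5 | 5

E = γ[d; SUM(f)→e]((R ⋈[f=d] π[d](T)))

Subexpression sizes:
  R → 5
  T → 4
  π[d](T) → 4
  (R ⋈[f=d] π[d](T)) → 1
  γ[d; SUM(f)→e]((R ⋈[f=d] π[d](T))) → 1

|E| = 1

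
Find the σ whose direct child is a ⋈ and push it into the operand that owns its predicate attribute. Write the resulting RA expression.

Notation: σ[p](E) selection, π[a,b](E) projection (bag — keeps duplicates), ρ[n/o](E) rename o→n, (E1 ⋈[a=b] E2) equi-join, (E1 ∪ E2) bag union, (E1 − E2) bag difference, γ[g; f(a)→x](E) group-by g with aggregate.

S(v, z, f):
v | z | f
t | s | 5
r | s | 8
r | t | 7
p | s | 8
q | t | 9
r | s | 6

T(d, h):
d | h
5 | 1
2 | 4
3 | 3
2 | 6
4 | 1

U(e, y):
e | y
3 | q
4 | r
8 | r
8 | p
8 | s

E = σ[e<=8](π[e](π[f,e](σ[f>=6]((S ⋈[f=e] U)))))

σ filters on f, owned by the left side.
E' = σ[e<=8](π[e](π[f,e]((σ[f>=6](S) ⋈[f=e] U))))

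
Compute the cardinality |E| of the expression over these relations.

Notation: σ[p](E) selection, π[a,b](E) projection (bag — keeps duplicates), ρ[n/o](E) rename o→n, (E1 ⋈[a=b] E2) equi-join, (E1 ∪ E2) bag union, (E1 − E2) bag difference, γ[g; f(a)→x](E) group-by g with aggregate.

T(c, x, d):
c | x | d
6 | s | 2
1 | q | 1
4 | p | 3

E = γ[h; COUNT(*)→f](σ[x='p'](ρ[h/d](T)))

Subexpression sizes:
  T → 3
  ρ[h/d](T) → 3
  σ[x='p'](ρ[h/d](T)) → 1
  γ[h; COUNT(*)→f](σ[x='p'](ρ[h/d](T))) → 1

|E| = 1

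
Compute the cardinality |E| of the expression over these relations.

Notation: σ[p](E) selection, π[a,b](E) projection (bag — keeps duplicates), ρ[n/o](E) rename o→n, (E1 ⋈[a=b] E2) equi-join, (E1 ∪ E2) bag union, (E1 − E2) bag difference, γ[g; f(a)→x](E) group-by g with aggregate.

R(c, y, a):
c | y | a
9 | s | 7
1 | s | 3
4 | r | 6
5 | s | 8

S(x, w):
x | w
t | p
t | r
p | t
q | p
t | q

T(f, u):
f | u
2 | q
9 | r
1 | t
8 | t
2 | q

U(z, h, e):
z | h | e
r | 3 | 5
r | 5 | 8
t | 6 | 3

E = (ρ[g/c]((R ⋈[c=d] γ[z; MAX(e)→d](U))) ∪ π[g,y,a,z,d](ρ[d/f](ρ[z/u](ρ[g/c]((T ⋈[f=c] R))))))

Stepwise |·|:
  R → 4
  U → 3
  γ[z; MAX(e)→d](U) → 2
  (R ⋈[c=d] γ[z; MAX(e)→d](U)) → 0
  ρ[g/c]((R ⋈[c=d] γ[z; MAX(e)→d](U))) → 0
  T → 5
  R → 4
  (T ⋈[f=c] R) → 2
  ρ[g/c]((T ⋈[f=c] R)) → 2
  ρ[z/u](ρ[g/c]((T ⋈[f=c] R))) → 2
  ρ[d/f](ρ[z/u](ρ[g/c]((T ⋈[f=c] R)))) → 2
  π[g,y,a,z,d](ρ[d/f](ρ[z/u](ρ[g/c]((T ⋈[f=c] R))))) → 2
  (ρ[g/c]((R ⋈[c=d] γ[z; MAX(e)→d](U))) ∪ π[g,y,a,z,d](ρ[d/f](ρ[z/u](ρ[g/c]((T ⋈[f=c] R)))))) → 2

|E| = 2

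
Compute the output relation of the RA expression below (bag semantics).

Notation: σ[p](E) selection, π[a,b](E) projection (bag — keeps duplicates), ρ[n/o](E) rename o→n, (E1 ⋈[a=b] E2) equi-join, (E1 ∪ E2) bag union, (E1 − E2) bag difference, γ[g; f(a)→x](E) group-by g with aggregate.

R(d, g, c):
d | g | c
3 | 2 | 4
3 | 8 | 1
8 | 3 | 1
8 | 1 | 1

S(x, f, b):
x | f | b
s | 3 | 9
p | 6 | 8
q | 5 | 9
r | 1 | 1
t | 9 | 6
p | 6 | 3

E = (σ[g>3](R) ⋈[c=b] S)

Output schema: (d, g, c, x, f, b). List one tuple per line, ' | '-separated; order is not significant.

Subexpression sizes:
  R → 4
  σ[g>3](R) → 1
  S → 6
  (σ[g>3](R) ⋈[c=b] S) → 1

== RESULT ==
d | g | c | x | f | b
3 | 8 | 1 | r | 1 | 1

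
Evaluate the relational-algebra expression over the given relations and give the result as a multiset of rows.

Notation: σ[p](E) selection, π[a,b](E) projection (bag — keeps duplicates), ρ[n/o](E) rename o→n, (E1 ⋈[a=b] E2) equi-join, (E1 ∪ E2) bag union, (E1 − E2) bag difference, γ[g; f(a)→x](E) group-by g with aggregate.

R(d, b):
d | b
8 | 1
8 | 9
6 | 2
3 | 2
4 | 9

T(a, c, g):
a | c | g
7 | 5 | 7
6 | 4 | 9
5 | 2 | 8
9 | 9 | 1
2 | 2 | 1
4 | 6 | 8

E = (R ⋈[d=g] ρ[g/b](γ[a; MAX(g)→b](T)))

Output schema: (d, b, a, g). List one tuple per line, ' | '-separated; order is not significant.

Row counts bottom-up:
  R → 5
  T → 6
  γ[a; MAX(g)→b](T) → 6
  ρ[g/b](γ[a; MAX(g)→b](T)) → 6
  (R ⋈[d=g] ρ[g/b](γ[a; MAX(g)→b](T))) → 4

== RESULT ==
d | b | a | g
8 | 1 | 4 | 8
8 | 1 | 5 | 8
8 | 9 | 4 | 8
8 | 9 | 5 | 8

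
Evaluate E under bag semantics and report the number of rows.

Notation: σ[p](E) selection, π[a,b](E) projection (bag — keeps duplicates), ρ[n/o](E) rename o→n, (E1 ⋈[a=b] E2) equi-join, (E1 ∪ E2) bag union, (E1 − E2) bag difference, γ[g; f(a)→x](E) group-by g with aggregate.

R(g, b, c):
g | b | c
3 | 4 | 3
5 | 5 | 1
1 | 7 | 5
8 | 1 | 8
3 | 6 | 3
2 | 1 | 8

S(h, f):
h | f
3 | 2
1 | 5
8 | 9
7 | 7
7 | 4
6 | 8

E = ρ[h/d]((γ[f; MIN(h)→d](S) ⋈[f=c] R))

Per-node cardinality:
  S → 6
  γ[f; MIN(h)→d](S) → 6
  R → 6
  (γ[f; MIN(h)→d](S) ⋈[f=c] R) → 3
  ρ[h/d]((γ[f; MIN(h)→d](S) ⋈[f=c] R)) → 3

|E| = 3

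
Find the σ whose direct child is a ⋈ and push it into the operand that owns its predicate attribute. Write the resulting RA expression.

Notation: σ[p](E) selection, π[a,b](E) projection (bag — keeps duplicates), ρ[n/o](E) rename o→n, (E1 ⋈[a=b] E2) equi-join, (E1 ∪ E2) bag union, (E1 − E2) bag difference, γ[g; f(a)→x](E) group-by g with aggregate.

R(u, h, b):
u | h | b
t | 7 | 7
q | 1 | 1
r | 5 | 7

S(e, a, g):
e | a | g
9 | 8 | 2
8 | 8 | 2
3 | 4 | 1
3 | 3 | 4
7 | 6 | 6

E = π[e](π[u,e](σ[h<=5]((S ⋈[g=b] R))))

σ filters on h, owned by the right side.
E' = π[e](π[u,e]((S ⋈[g=b] σ[h<=5](R))))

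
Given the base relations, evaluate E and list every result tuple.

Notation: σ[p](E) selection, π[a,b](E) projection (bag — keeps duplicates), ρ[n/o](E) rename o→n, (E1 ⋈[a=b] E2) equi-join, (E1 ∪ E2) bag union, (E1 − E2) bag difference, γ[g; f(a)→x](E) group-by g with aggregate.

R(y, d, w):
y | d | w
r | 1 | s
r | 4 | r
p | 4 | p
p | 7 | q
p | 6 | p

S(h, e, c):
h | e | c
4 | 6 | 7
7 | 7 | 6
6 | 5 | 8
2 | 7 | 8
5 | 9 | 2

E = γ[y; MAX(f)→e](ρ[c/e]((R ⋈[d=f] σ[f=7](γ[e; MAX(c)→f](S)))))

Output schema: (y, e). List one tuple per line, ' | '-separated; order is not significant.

Stepwise |·|:
  R → 5
  S → 5
  γ[e; MAX(c)→f](S) → 4
  σ[f=7](γ[e; MAX(c)→f](S)) → 1
  (R ⋈[d=f] σ[f=7](γ[e; MAX(c)→f](S))) → 1
  ρ[c/e]((R ⋈[d=f] σ[f=7](γ[e; MAX(c)→f](S)))) → 1
  γ[y; MAX(f)→e](ρ[c/e]((R ⋈[d=f] σ[f=7](γ[e; MAX(c)→f](S))))) → 1

== RESULT ==
y | e
p | 7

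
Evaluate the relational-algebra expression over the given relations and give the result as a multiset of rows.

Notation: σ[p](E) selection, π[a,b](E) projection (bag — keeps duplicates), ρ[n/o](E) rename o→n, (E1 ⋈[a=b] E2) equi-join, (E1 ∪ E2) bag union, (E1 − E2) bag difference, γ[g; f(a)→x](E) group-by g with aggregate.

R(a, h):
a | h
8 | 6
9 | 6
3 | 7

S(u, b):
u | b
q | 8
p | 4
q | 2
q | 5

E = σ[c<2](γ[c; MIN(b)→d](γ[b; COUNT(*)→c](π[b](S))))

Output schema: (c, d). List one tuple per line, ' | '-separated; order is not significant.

Subexpression sizes:
  S → 4
  π[b](S) → 4
  γ[b; COUNT(*)→c](π[b](S)) → 4
  γ[c; MIN(b)→d](γ[b; COUNT(*)→c](π[b](S))) → 1
  σ[c<2](γ[c; MIN(b)→d](γ[b; COUNT(*)→c](π[b](S)))) → 1

== RESULT ==
c | d
1 | 2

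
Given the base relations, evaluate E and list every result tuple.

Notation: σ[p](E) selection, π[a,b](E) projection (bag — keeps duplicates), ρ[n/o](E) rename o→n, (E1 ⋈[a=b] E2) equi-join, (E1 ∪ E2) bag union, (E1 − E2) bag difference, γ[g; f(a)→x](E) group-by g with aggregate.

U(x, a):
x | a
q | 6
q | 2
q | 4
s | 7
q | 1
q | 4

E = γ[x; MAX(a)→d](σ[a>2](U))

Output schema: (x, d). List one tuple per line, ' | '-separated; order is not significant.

Stepwise |·|:
  U → 6
  σ[a>2](U) → 4
  γ[x; MAX(a)→d](σ[a>2](U)) → 2

== RESULT ==
x | d
q | 6
s | 7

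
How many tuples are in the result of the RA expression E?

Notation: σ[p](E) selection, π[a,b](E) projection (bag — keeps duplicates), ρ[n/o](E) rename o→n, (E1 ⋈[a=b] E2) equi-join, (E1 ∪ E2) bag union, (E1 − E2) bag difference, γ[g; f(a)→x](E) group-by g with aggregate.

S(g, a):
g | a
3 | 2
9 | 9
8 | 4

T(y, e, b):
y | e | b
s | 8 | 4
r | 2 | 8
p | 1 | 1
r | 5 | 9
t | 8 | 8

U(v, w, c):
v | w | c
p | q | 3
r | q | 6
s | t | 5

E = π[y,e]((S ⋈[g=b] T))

Subexpression sizes:
  S → 3
  T → 5
  (S ⋈[g=b] T) → 3
  π[y,e]((S ⋈[g=b] T)) → 3

|E| = 3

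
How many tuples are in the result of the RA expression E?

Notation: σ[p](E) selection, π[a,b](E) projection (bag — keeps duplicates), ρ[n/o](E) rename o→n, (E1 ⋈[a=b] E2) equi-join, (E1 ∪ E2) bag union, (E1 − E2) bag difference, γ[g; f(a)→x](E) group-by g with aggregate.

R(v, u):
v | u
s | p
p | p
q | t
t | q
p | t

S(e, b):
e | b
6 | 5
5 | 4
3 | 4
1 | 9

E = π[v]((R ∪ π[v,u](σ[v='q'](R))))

Row counts bottom-up:
  R → 5
  R → 5
  σ[v='q'](R) → 1
  π[v,u](σ[v='q'](R)) → 1
  (R ∪ π[v,u](σ[v='q'](R))) → 6
  π[v]((R ∪ π[v,u](σ[v='q'](R)))) → 6

|E| = 6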